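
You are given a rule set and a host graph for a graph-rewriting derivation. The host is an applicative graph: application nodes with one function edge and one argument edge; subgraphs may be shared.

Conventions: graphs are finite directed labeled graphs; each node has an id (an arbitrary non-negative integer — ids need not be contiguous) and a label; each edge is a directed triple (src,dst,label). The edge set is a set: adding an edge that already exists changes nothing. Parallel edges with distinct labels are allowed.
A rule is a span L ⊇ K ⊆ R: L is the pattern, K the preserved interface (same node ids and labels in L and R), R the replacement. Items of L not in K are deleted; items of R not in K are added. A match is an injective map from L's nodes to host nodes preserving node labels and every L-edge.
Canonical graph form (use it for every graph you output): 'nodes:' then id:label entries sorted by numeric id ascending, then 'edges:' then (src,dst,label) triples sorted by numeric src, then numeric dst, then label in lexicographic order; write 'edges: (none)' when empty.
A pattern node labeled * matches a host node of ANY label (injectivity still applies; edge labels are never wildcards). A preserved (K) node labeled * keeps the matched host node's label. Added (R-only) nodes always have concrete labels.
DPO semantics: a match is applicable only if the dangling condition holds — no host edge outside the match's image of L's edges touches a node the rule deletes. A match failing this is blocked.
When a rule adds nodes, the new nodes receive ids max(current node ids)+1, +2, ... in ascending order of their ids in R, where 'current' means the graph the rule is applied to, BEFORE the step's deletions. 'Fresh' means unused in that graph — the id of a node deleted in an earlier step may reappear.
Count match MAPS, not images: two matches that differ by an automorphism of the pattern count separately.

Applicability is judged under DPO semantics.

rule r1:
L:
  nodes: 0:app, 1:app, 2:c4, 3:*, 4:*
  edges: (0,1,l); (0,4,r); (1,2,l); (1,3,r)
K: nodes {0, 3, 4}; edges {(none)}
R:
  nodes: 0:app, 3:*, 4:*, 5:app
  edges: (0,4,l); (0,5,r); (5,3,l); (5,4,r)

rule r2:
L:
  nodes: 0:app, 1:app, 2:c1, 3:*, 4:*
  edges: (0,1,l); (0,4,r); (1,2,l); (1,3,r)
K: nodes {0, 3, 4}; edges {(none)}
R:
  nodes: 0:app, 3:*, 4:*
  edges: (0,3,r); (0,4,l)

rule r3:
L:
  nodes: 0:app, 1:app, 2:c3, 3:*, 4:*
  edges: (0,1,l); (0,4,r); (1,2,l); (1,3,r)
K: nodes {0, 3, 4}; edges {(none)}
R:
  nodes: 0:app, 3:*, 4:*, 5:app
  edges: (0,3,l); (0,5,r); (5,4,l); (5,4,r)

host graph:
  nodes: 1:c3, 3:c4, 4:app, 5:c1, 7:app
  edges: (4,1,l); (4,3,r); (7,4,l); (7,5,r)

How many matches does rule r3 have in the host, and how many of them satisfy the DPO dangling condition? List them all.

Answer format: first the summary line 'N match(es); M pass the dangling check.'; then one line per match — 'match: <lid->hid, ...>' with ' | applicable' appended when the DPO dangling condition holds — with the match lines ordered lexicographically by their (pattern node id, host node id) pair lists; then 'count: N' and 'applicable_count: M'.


1 match(es); 1 pass the dangling check.
match: 0->7, 1->4, 2->1, 3->3, 4->5 | applicable
count: 1
applicable_count: 1


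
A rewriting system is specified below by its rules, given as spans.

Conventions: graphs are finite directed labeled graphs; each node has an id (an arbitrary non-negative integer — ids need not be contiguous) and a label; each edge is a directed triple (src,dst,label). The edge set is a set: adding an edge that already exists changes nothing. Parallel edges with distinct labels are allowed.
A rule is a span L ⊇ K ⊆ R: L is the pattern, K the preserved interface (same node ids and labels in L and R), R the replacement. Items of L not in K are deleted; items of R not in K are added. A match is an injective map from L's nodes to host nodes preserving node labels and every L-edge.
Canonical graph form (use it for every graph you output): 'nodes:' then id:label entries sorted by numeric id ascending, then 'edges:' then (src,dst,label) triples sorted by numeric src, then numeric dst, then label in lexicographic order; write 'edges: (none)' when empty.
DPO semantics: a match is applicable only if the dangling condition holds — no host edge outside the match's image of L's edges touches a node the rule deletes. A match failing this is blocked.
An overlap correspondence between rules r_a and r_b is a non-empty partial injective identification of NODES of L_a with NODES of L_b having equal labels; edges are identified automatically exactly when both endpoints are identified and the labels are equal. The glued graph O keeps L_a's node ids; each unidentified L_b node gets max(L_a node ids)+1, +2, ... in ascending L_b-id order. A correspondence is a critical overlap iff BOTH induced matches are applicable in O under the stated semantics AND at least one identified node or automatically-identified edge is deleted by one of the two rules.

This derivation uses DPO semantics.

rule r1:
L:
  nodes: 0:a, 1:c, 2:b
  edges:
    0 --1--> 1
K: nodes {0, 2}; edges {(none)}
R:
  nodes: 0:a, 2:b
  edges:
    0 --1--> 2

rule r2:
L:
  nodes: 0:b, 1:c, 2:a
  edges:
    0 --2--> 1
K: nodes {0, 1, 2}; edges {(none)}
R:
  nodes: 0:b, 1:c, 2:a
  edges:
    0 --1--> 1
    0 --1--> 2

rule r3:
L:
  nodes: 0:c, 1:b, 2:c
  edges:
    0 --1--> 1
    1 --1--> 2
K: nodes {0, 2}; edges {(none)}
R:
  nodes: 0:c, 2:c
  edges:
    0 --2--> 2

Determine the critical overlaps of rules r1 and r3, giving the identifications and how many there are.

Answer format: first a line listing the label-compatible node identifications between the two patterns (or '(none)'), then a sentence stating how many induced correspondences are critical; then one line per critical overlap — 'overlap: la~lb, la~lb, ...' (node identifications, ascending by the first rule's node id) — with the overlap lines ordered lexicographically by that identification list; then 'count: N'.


label-compatible node identifications between L(r1) and L(r3): 1~0, 1~2, 2~1
1 of the induced correspondences is a critical overlap of r1 and r3.
overlap: 2~1
count: 1


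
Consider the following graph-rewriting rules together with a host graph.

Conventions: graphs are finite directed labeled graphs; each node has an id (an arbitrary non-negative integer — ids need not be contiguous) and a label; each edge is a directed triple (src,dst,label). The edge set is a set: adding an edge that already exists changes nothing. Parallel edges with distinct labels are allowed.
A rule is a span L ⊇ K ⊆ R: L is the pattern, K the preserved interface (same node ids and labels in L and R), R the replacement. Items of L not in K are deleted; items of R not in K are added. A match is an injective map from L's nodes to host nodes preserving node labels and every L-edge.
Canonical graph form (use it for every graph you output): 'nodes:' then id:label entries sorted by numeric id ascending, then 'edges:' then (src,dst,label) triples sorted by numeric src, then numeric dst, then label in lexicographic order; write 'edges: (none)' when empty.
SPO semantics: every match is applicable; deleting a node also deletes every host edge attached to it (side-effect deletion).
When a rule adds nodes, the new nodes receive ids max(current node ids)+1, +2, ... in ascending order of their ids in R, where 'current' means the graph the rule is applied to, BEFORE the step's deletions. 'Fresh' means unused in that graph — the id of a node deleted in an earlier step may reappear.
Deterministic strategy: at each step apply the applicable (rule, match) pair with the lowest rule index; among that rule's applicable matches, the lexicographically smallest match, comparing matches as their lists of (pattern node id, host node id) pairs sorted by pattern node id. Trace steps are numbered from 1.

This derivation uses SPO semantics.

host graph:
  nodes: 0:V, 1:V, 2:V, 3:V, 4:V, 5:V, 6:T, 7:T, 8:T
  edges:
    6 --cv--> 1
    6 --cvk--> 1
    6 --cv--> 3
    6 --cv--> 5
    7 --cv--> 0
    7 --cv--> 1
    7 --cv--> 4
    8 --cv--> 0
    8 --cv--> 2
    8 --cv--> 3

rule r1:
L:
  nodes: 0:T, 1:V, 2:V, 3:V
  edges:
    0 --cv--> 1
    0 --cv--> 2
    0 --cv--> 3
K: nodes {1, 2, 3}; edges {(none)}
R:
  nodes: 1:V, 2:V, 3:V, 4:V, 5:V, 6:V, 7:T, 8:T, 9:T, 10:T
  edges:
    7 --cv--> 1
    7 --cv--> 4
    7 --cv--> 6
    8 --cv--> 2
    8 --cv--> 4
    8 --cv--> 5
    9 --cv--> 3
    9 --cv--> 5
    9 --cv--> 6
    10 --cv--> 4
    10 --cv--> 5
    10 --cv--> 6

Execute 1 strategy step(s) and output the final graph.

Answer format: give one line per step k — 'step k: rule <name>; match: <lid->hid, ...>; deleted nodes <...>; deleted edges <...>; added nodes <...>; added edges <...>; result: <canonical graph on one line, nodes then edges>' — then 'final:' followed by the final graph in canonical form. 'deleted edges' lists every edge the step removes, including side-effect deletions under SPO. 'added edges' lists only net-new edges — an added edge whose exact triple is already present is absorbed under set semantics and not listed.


step 1: rule r1; match: 0->6, 1->1, 2->3, 3->5; deleted nodes 6; deleted edges (6,1,cv); (6,1,cvk); (6,3,cv); (6,5,cv); added nodes 9, 10, 11, 12, 13, 14, 15; added edges (12,1,cv); (12,9,cv); (12,11,cv); (13,3,cv); (13,9,cv); (13,10,cv); (14,5,cv); (14,10,cv); (14,11,cv); (15,9,cv); (15,10,cv); (15,11,cv); result: nodes: 0:V, 1:V, 2:V, 3:V, 4:V, 5:V, 7:T, 8:T, 9:V, 10:V, 11:V, 12:T, 13:T, 14:T, 15:T edges: (7,0,cv); (7,1,cv); (7,4,cv); (8,0,cv); (8,2,cv); (8,3,cv); (12,1,cv); (12,9,cv); (12,11,cv); (13,3,cv); (13,9,cv); (13,10,cv); (14,5,cv); (14,10,cv); (14,11,cv); (15,9,cv); (15,10,cv); (15,11,cv)
final:
nodes: 0:V, 1:V, 2:V, 3:V, 4:V, 5:V, 7:T, 8:T, 9:V, 10:V, 11:V, 12:T, 13:T, 14:T, 15:T
edges: (7,0,cv); (7,1,cv); (7,4,cv); (8,0,cv); (8,2,cv); (8,3,cv); (12,1,cv); (12,9,cv); (12,11,cv); (13,3,cv); (13,9,cv); (13,10,cv); (14,5,cv); (14,10,cv); (14,11,cv); (15,9,cv); (15,10,cv); (15,11,cv)


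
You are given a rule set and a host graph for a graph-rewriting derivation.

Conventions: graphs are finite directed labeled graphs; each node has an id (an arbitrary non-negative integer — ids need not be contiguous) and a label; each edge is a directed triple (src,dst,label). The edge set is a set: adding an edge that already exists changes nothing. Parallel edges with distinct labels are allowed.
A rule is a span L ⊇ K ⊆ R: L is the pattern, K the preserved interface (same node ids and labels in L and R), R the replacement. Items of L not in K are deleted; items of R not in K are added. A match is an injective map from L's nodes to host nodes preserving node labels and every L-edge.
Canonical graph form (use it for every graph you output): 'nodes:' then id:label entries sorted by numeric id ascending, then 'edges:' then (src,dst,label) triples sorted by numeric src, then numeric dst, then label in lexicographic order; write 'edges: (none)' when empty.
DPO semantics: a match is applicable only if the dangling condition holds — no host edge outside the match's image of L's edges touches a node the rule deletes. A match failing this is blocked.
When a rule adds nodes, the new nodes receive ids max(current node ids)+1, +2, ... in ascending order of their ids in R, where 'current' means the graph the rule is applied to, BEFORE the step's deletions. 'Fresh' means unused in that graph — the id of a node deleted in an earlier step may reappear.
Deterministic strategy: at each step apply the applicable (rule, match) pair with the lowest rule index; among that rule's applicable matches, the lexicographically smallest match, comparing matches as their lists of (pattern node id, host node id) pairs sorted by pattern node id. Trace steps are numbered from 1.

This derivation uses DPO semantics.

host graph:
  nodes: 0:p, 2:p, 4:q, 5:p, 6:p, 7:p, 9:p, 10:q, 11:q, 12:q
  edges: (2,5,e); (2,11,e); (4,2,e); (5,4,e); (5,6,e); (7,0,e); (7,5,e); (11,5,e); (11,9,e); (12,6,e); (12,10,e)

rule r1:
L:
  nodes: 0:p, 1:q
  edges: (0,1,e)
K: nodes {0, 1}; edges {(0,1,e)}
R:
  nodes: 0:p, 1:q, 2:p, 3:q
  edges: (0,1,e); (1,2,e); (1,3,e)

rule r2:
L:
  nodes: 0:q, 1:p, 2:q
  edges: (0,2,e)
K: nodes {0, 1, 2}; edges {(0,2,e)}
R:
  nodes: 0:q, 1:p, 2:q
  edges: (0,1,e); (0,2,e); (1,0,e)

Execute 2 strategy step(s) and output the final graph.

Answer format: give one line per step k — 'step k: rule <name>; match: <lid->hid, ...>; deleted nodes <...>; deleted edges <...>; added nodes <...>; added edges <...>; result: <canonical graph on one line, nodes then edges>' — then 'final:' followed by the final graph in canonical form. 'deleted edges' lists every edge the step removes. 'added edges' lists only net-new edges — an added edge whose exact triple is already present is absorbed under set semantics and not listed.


step 1: rule r1; match: 0->2, 1->11; deleted nodes (none); deleted edges (none); added nodes 13, 14; added edges (11,13,e); (11,14,e); result: nodes: 0:p, 2:p, 4:q, 5:p, 6:p, 7:p, 9:p, 10:q, 11:q, 12:q, 13:p, 14:q edges: (2,5,e); (2,11,e); (4,2,e); (5,4,e); (5,6,e); (7,0,e); (7,5,e); (11,5,e); (11,9,e); (11,13,e); (11,14,e); (12,6,e); (12,10,e)
step 2: rule r1; match: 0->2, 1->11; deleted nodes (none); deleted edges (none); added nodes 15, 16; added edges (11,15,e); (11,16,e); result: nodes: 0:p, 2:p, 4:q, 5:p, 6:p, 7:p, 9:p, 10:q, 11:q, 12:q, 13:p, 14:q, 15:p, 16:q edges: (2,5,e); (2,11,e); (4,2,e); (5,4,e); (5,6,e); (7,0,e); (7,5,e); (11,5,e); (11,9,e); (11,13,e); (11,14,e); (11,15,e); (11,16,e); (12,6,e); (12,10,e)
final:
nodes: 0:p, 2:p, 4:q, 5:p, 6:p, 7:p, 9:p, 10:q, 11:q, 12:q, 13:p, 14:q, 15:p, 16:q
edges: (2,5,e); (2,11,e); (4,2,e); (5,4,e); (5,6,e); (7,0,e); (7,5,e); (11,5,e); (11,9,e); (11,13,e); (11,14,e); (11,15,e); (11,16,e); (12,6,e); (12,10,e)


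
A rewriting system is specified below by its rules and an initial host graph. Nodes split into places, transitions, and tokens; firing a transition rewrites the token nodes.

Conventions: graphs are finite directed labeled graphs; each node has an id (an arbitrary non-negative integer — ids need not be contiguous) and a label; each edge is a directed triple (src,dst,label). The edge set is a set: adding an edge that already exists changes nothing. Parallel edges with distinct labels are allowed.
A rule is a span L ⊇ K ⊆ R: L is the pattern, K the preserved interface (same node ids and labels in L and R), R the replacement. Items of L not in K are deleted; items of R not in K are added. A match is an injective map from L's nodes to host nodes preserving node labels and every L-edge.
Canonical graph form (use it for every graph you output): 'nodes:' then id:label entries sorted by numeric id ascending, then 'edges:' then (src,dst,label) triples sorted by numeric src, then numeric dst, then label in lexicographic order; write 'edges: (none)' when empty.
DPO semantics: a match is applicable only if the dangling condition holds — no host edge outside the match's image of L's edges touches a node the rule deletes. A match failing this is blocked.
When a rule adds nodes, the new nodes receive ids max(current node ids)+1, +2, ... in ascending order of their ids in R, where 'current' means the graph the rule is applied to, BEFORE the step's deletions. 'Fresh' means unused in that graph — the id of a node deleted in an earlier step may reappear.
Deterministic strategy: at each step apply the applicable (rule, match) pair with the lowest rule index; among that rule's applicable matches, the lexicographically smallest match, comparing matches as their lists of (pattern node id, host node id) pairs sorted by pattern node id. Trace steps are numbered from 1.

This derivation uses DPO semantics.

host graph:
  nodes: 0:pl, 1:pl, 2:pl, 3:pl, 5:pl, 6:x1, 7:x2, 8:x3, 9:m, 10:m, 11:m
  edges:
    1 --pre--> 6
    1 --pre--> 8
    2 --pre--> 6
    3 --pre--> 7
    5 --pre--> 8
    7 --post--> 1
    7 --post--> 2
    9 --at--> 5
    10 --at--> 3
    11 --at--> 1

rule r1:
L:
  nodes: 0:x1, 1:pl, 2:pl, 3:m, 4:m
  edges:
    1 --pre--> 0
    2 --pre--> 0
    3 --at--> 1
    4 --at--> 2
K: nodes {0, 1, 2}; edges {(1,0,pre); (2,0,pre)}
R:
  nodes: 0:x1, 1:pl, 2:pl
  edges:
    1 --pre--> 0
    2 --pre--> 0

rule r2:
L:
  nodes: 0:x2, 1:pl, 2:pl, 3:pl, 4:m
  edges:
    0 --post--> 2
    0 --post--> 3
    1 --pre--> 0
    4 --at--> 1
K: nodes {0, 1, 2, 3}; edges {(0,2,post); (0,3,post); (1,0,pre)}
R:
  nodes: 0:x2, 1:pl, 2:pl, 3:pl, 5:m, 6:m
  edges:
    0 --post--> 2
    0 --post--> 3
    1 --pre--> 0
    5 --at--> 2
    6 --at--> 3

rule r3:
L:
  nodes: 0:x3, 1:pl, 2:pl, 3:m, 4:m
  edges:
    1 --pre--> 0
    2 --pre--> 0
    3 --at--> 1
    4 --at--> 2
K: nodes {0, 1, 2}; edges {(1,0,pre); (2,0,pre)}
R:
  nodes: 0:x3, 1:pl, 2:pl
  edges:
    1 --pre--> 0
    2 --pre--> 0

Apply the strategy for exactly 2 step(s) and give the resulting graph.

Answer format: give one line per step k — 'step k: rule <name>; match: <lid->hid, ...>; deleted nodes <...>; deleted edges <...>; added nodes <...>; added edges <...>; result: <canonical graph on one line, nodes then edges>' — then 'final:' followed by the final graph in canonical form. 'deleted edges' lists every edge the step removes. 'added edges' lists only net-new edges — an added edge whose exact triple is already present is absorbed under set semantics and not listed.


step 1: rule r2; match: 0->7, 1->3, 2->1, 3->2, 4->10; deleted nodes 10; deleted edges (10,3,at); added nodes 12, 13; added edges (12,1,at); (13,2,at); result: nodes: 0:pl, 1:pl, 2:pl, 3:pl, 5:pl, 6:x1, 7:x2, 8:x3, 9:m, 11:m, 12:m, 13:m edges: (1,6,pre); (1,8,pre); (2,6,pre); (3,7,pre); (5,8,pre); (7,1,post); (7,2,post); (9,5,at); (11,1,at); (12,1,at); (13,2,at)
step 2: rule r1; match: 0->6, 1->1, 2->2, 3->11, 4->13; deleted nodes 11, 13; deleted edges (11,1,at); (13,2,at); added nodes (none); added edges (none); result: nodes: 0:pl, 1:pl, 2:pl, 3:pl, 5:pl, 6:x1, 7:x2, 8:x3, 9:m, 12:m edges: (1,6,pre); (1,8,pre); (2,6,pre); (3,7,pre); (5,8,pre); (7,1,post); (7,2,post); (9,5,at); (12,1,at)
final:
nodes: 0:pl, 1:pl, 2:pl, 3:pl, 5:pl, 6:x1, 7:x2, 8:x3, 9:m, 12:m
edges: (1,6,pre); (1,8,pre); (2,6,pre); (3,7,pre); (5,8,pre); (7,1,post); (7,2,post); (9,5,at); (12,1,at)


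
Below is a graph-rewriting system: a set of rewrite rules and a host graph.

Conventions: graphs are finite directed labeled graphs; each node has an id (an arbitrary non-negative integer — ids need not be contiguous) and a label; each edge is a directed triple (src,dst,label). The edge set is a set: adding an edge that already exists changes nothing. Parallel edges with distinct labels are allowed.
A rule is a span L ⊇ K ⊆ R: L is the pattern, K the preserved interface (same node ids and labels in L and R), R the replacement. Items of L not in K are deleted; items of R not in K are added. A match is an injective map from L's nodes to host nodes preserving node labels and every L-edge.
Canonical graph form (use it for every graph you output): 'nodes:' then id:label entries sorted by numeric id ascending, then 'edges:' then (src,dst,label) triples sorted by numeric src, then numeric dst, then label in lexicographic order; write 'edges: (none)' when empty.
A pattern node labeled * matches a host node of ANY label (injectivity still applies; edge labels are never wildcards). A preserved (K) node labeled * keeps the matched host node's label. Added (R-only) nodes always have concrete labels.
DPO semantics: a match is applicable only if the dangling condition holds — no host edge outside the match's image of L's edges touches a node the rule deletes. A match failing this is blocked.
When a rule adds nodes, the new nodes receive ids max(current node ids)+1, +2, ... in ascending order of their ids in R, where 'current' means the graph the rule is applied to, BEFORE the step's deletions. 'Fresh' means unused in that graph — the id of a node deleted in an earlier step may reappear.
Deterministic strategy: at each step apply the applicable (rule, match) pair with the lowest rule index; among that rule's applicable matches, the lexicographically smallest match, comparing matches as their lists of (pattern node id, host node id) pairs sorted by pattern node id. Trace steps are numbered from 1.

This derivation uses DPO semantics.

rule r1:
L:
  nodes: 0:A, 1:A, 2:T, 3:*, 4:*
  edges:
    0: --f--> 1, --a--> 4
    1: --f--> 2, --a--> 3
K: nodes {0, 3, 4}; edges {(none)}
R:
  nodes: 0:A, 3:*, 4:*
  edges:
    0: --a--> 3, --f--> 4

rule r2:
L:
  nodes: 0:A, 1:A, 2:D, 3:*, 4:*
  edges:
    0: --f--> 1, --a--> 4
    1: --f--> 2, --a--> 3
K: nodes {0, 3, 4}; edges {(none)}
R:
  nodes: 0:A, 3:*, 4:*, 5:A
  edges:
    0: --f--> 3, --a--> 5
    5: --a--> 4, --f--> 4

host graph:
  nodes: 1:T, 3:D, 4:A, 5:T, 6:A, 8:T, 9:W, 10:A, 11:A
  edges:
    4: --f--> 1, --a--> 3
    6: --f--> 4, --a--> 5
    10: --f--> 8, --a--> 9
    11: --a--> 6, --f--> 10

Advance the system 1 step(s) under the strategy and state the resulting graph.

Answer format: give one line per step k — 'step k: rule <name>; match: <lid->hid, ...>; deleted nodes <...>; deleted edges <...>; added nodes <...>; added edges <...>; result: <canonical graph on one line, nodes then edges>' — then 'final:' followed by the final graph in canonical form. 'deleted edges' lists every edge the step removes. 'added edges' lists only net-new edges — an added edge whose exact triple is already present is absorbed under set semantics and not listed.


step 1: rule r1; match: 0->6, 1->4, 2->1, 3->3, 4->5; deleted nodes 1, 4; deleted edges (4,1,f); (4,3,a); (6,4,f); (6,5,a); added nodes (none); added edges (6,3,a); (6,5,f); result: nodes: 3:D, 5:T, 6:A, 8:T, 9:W, 10:A, 11:A edges: (6,3,a); (6,5,f); (10,8,f); (10,9,a); (11,6,a); (11,10,f)
final:
nodes: 3:D, 5:T, 6:A, 8:T, 9:W, 10:A, 11:A
edges: (6,3,a); (6,5,f); (10,8,f); (10,9,a); (11,6,a); (11,10,f)


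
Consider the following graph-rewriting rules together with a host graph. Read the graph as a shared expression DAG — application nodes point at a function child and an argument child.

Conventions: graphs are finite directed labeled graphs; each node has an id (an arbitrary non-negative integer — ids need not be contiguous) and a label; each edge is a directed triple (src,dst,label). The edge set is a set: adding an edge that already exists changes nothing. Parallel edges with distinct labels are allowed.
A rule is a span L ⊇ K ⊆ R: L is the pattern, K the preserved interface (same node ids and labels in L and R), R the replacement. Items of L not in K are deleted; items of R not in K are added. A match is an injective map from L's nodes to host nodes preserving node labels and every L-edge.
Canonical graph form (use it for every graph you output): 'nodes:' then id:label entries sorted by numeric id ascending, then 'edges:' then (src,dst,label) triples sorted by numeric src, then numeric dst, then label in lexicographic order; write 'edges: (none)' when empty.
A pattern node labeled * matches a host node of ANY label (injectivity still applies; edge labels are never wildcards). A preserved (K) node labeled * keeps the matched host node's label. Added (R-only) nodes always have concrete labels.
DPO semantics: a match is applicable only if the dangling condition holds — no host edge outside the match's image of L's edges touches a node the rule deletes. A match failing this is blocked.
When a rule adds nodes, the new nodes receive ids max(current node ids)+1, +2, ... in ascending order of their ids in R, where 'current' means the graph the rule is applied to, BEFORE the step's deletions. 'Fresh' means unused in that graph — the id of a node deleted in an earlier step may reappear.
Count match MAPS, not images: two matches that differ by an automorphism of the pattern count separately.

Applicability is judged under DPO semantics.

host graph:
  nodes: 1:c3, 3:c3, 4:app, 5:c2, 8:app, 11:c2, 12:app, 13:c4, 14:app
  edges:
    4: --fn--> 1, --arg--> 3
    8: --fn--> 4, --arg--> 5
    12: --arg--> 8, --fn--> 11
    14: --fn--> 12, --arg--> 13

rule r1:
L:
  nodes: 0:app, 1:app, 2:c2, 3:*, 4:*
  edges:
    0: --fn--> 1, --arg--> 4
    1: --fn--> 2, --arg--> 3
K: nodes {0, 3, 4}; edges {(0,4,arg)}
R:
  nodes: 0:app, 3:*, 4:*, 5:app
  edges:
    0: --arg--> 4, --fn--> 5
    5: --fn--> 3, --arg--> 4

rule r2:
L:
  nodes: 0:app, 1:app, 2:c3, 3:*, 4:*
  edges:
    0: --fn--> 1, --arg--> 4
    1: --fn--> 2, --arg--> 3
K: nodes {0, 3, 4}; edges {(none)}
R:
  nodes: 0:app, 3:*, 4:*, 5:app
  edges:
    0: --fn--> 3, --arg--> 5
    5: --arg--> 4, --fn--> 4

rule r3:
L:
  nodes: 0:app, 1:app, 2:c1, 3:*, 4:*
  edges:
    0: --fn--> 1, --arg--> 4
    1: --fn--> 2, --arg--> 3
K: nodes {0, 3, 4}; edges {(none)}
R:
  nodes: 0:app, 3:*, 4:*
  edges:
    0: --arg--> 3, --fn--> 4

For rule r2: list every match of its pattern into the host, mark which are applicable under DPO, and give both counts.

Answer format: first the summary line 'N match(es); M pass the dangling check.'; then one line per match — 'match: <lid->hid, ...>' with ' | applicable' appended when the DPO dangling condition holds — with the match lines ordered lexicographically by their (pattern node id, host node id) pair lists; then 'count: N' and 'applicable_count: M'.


1 match(es); 1 pass the dangling check.
match: 0->8, 1->4, 2->1, 3->3, 4->5 | applicable
count: 1
applicable_count: 1


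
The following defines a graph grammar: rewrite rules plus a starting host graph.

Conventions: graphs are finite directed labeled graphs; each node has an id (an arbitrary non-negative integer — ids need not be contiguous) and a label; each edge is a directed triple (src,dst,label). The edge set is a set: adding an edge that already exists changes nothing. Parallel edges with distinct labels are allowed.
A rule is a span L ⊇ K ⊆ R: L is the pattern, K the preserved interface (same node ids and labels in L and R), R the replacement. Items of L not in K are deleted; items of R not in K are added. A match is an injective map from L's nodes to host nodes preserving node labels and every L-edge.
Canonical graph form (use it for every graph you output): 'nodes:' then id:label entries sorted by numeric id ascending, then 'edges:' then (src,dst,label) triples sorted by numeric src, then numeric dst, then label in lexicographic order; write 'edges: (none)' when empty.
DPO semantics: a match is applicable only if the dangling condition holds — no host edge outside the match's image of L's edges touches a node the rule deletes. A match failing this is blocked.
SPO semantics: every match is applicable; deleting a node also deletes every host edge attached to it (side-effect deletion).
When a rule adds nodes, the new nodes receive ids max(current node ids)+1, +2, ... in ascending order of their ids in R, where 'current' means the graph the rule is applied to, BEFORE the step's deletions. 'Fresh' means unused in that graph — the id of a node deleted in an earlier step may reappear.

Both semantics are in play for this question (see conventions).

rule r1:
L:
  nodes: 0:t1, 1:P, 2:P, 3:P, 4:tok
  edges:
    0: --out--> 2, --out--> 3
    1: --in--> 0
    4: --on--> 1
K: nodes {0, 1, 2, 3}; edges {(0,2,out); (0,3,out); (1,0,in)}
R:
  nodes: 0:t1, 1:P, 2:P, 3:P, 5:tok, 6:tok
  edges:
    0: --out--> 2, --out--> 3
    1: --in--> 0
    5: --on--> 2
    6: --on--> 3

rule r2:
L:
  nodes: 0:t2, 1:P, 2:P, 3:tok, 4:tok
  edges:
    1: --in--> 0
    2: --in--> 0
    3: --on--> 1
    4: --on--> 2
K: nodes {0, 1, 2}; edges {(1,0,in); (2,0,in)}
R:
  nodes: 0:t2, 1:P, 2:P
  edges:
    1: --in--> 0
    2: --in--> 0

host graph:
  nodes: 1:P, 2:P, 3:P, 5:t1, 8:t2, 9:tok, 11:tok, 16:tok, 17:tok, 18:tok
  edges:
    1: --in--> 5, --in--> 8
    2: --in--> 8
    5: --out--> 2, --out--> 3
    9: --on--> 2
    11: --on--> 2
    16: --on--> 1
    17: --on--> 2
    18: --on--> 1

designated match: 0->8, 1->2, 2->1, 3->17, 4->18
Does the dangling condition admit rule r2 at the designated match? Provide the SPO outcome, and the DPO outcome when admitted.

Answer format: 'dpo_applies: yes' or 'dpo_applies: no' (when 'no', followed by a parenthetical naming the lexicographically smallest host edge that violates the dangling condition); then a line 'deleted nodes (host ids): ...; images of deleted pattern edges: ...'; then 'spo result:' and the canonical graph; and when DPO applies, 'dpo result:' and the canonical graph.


dpo_applies: yes
deleted nodes (host ids): 17, 18; images of deleted pattern edges: (17,2,on); (18,1,on)
spo result:
nodes: 1:P, 2:P, 3:P, 5:t1, 8:t2, 9:tok, 11:tok, 16:tok
edges: (1,5,in); (1,8,in); (2,8,in); (5,2,out); (5,3,out); (9,2,on); (11,2,on); (16,1,on)
dpo result:
nodes: 1:P, 2:P, 3:P, 5:t1, 8:t2, 9:tok, 11:tok, 16:tok
edges: (1,5,in); (1,8,in); (2,8,in); (5,2,out); (5,3,out); (9,2,on); (11,2,on); (16,1,on)


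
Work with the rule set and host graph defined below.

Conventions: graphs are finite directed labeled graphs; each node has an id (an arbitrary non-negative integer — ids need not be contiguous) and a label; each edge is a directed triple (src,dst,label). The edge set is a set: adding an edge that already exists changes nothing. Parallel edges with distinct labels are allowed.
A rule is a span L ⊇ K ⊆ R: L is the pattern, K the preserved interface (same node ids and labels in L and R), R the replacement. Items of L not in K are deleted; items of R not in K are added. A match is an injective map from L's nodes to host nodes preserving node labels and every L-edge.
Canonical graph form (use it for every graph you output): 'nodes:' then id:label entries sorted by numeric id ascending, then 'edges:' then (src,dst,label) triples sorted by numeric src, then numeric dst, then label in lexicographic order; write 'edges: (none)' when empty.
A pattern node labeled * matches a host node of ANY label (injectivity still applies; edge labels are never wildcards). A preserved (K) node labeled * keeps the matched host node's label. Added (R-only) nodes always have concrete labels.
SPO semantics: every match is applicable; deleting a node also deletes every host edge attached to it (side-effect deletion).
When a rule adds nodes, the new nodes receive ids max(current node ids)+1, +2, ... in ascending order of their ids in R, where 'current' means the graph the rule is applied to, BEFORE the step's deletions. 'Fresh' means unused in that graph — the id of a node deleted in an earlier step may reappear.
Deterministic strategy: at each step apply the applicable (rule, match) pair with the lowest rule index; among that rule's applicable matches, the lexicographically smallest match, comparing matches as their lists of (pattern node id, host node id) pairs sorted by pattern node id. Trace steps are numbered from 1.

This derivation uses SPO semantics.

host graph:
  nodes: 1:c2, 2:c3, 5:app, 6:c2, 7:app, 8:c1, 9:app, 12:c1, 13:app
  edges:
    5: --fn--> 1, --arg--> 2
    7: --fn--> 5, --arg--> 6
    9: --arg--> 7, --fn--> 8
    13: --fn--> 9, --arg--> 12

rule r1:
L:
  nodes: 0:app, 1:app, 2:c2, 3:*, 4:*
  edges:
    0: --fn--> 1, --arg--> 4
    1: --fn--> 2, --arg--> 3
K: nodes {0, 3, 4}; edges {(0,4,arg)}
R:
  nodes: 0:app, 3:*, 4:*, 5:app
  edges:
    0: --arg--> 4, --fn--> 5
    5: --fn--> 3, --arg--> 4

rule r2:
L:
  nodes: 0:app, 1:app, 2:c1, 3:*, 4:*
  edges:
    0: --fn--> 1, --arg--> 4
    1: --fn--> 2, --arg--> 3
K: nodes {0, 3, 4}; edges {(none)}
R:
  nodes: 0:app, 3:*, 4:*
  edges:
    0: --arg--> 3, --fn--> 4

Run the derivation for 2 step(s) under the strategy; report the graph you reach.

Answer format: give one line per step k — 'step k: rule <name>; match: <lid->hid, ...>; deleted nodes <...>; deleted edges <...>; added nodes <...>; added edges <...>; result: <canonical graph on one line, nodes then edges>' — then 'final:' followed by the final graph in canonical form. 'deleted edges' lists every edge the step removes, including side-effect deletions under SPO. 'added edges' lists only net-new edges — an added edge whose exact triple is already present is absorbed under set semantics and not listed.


step 1: rule r1; match: 0->7, 1->5, 2->1, 3->2, 4->6; deleted nodes 1, 5; deleted edges (5,1,fn); (5,2,arg); (7,5,fn); added nodes 14; added edges (7,14,fn); (14,2,fn); (14,6,arg); result: nodes: 2:c3, 6:c2, 7:app, 8:c1, 9:app, 12:c1, 13:app, 14:app edges: (7,6,arg); (7,14,fn); (9,7,arg); (9,8,fn); (13,9,fn); (13,12,arg); (14,2,fn); (14,6,arg)
step 2: rule r2; match: 0->13, 1->9, 2->8, 3->7, 4->12; deleted nodes 8, 9; deleted edges (9,7,arg); (9,8,fn); (13,9,fn); (13,12,arg); added nodes (none); added edges (13,7,arg); (13,12,fn); result: nodes: 2:c3, 6:c2, 7:app, 12:c1, 13:app, 14:app edges: (7,6,arg); (7,14,fn); (13,7,arg); (13,12,fn); (14,2,fn); (14,6,arg)
final:
nodes: 2:c3, 6:c2, 7:app, 12:c1, 13:app, 14:app
edges: (7,6,arg); (7,14,fn); (13,7,arg); (13,12,fn); (14,2,fn); (14,6,arg)


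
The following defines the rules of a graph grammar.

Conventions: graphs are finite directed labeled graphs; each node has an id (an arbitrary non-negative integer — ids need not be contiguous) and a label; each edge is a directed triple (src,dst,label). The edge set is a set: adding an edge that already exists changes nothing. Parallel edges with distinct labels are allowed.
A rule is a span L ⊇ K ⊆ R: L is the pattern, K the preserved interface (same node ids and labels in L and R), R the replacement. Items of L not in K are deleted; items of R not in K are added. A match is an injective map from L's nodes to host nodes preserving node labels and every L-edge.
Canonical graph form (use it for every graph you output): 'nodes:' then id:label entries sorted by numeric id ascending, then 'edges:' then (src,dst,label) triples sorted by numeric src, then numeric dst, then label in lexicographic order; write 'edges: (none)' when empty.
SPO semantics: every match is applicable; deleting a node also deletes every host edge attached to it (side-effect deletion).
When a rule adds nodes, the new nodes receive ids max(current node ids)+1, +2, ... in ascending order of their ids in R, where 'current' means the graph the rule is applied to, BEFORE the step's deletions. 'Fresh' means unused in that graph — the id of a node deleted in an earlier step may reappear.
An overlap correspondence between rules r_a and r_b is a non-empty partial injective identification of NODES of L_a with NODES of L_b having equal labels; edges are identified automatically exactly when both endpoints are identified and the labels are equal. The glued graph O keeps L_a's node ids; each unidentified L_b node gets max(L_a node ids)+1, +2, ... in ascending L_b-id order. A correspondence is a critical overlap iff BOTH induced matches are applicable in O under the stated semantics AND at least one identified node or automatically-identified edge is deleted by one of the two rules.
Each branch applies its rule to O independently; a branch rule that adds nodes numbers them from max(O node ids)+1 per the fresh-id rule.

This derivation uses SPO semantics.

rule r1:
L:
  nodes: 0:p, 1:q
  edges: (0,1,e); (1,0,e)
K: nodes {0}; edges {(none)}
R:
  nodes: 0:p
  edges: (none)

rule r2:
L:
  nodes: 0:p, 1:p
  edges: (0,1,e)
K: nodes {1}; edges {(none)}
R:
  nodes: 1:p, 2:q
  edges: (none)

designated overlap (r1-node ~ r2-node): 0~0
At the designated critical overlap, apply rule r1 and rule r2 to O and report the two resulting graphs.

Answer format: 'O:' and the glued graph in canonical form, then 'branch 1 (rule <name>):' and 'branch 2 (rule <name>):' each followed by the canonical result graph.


O:
nodes: 0:p, 1:q, 2:p
edges: (0,1,e); (0,2,e); (1,0,e)
branch 1 (rule r1):
nodes: 0:p, 2:p
edges: (0,2,e)
branch 2 (rule r2):
nodes: 1:q, 2:p, 3:q
edges: (none)


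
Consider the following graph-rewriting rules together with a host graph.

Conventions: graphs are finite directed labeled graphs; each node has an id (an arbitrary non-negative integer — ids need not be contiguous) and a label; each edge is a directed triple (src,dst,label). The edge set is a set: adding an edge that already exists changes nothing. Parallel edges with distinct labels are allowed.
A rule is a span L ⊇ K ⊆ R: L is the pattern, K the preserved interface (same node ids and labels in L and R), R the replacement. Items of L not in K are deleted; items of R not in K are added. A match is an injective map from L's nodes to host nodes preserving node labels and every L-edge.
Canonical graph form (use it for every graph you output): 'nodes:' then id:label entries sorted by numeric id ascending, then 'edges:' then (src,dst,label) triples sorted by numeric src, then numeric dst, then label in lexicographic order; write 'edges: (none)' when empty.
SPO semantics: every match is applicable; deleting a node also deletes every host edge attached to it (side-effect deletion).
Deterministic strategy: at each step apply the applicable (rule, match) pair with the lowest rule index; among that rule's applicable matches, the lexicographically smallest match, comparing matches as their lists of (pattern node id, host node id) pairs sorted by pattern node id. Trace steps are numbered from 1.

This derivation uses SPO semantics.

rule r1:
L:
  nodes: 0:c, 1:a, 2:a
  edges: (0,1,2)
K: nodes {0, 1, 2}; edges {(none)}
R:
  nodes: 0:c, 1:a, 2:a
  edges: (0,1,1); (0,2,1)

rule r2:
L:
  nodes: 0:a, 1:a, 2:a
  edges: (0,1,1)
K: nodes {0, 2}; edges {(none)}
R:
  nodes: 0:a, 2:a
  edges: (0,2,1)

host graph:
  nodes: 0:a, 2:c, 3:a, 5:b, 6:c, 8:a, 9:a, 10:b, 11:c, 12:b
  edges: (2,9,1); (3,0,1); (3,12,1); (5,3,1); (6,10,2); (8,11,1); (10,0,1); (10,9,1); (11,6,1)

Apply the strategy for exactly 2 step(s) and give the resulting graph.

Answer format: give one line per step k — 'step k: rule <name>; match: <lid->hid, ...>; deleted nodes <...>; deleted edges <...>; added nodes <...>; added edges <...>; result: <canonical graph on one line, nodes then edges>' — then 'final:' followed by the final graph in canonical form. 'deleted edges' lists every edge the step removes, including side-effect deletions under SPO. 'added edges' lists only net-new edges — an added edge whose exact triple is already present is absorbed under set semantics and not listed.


step 1: rule r2; match: 0->3, 1->0, 2->8; deleted nodes 0; deleted edges (3,0,1); (10,0,1); added nodes (none); added edges (3,8,1); result: nodes: 2:c, 3:a, 5:b, 6:c, 8:a, 9:a, 10:b, 11:c, 12:b edges: (2,9,1); (3,8,1); (3,12,1); (5,3,1); (6,10,2); (8,11,1); (10,9,1); (11,6,1)
step 2: rule r2; match: 0->3, 1->8, 2->9; deleted nodes 8; deleted edges (3,8,1); (8,11,1); added nodes (none); added edges (3,9,1); result: nodes: 2:c, 3:a, 5:b, 6:c, 9:a, 10:b, 11:c, 12:b edges: (2,9,1); (3,9,1); (3,12,1); (5,3,1); (6,10,2); (10,9,1); (11,6,1)
final:
nodes: 2:c, 3:a, 5:b, 6:c, 9:a, 10:b, 11:c, 12:b
edges: (2,9,1); (3,9,1); (3,12,1); (5,3,1); (6,10,2); (10,9,1); (11,6,1)


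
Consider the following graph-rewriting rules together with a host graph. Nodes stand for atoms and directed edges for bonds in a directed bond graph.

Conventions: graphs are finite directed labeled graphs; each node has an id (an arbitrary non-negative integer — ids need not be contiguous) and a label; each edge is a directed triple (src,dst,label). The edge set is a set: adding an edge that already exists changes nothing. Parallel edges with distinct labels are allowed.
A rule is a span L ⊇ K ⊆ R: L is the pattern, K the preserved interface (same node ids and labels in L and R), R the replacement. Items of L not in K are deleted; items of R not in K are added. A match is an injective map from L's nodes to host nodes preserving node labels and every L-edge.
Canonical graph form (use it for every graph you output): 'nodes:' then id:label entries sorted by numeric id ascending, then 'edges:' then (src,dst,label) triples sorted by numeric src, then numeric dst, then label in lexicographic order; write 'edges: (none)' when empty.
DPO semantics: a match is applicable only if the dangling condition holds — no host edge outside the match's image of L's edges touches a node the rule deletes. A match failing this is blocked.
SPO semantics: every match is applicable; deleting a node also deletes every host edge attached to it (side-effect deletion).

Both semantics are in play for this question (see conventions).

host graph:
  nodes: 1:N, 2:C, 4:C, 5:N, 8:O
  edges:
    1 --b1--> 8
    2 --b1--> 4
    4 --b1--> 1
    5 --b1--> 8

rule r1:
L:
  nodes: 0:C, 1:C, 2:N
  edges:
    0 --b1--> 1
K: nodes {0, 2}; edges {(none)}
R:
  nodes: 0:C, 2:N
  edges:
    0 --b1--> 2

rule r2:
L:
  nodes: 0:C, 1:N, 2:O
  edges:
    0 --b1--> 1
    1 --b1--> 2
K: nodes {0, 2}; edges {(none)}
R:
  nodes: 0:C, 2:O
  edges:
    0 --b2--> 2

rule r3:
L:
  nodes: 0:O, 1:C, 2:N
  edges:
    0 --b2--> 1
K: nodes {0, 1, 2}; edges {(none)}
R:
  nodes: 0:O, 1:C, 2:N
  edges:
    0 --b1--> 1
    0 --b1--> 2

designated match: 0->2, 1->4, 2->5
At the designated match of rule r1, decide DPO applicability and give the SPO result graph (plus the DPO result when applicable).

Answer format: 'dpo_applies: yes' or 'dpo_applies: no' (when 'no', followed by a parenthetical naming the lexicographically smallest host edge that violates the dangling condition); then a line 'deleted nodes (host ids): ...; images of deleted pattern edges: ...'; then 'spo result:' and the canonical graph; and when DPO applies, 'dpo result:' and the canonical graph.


dpo_applies: no
(the rule deletes node 4, which keeps host edge (4,1,b1) outside the match image — the dangling condition fails, DPO blocks; SPO proceeds and side-deletes such edges)
deleted nodes (host ids): 4; images of deleted pattern edges: (2,4,b1)
spo result:
nodes: 1:N, 2:C, 5:N, 8:O
edges: (1,8,b1); (2,5,b1); (5,8,b1)
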